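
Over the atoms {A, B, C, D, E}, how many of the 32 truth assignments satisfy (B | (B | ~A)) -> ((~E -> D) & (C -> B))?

23

Initial set: {((B | (B | ~A)) -> ((~E -> D) & (C -> B)))}.
((B | (B | ~A)) -> ((~E -> D) & (C -> B))): β-rule — branch into ~(B | (B | ~A))  //  ((~E -> D) & (C -> B)).
  branch 1 (add ~(B | (B | ~A))):
    ~(B | (B | ~A)): α-rule — add ~B, ~(B | ~A).
    ~(B | ~A): α-rule — add ~B, ~~A.
    ○ open, literals {A=1, B=0}.
  branch 2 (add ((~E -> D) & (C -> B))):
    ((~E -> D) & (C -> B)): α-rule — add (~E -> D), (C -> B).
    (~E -> D): β-rule — branch into ~~E  //  D.
      branch 2.1 (add ~~E):
        (C -> B): β-rule — branch into ~C  //  B.
          branch 2.1.1 (add ~C):
            ○ open, literals {C=0, E=1}.
          branch 2.1.2 (add B):
            ○ open, literals {B=1, E=1}.
      branch 2.2 (add D):
        (C -> B): β-rule — branch into ~C  //  B.
          branch 2.2.1 (add ~C):
            ○ open, literals {C=0, D=1}.
          branch 2.2.2 (add B):
            ○ open, literals {B=1, D=1}.
0 branches closed, 5 open.
Each open branch fixes some atoms; the unmentioned ones are free. Counting distinct full assignments: branch {A=1, B=0} (C, D, E) contributes 8 new; branch {C=0, E=1} (A, B, D) contributes 6 new; branch {B=1, E=1} (A, C, D) contributes 4 new; branch {C=0, D=1} (A, B, E) contributes 3 new; branch {B=1, D=1} (A, C, E) contributes 2 new. Total: 23.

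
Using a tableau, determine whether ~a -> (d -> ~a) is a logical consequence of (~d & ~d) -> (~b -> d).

Yes

Initial set: {((~d & ~d) -> (~b -> d)); ~(~a -> (d -> ~a))}.
~(~a -> (d -> ~a)): α-rule — add ~a, ~(d -> ~a).
~(d -> ~a): α-rule — add d, ~~a.
× closes — contains both a and ~a.
All 1 branch closes.
Every branch closed, so the premises entail the conclusion.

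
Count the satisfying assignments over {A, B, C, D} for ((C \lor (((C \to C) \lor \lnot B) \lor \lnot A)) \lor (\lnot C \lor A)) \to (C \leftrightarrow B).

8

Initial set: {(((C \lor (((C \to C) \lor \lnot B) \lor \lnot A)) \lor (\lnot C \lor A)) \to (C \leftrightarrow B))}.
(((C \lor (((C \to C) \lor \lnot B) \lor \lnot A)) \lor (\lnot C \lor A)) \to (C \leftrightarrow B)): β-rule — branch into \lnot ((C \lor (((C \to C) \lor \lnot B) \lor \lnot A)) \lor (\lnot C \lor A))  //  (C \leftrightarrow B).
  branch 1 (add \lnot ((C \lor (((C \to C) \lor \lnot B) \lor \lnot A)) \lor (\lnot C \lor A))):
    \lnot ((C \lor (((C \to C) \lor \lnot B) \lor \lnot A)) \lor (\lnot C \lor A)): α-rule — add \lnot (C \lor (((C \to C) \lor \lnot B) \lor \lnot A)), \lnot (\lnot C \lor A).
    \lnot (C \lor (((C \to C) \lor \lnot B) \lor \lnot A)): α-rule — add \lnot C, \lnot (((C \to C) \lor \lnot B) \lor \lnot A).
    \lnot (\lnot C \lor A): α-rule — add \lnot \lnot C, \lnot A.
    × closes — contains both C and \lnot C.
  branch 2 (add (C \leftrightarrow B)):
    (C \leftrightarrow B): β-rule — branch into C, B  //  \lnot C, \lnot B.
      branch 2.1 (add C, B):
        ○ open, literals {B=true, C=true}.
      branch 2.2 (add \lnot C, \lnot B):
        ○ open, literals {B=false, C=false}.
1 branch closed, 2 open.
Each open branch fixes some atoms; the unmentioned ones are free. Counting distinct full assignments: branch {B=true, C=true} (A, D) contributes 4 new; branch {B=false, C=false} (A, D) contributes 4 new. Total: 8.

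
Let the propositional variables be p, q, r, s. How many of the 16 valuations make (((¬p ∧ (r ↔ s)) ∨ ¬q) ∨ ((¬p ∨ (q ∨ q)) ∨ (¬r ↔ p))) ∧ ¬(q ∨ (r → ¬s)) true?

2

Initial set: {((((¬p ∧ (r ↔ s)) ∨ ¬q) ∨ ((¬p ∨ (q ∨ q)) ∨ (¬r ↔ p))) ∧ ¬(q ∨ (r → ¬s)))}.
((((¬p ∧ (r ↔ s)) ∨ ¬q) ∨ ((¬p ∨ (q ∨ q)) ∨ (¬r ↔ p))) ∧ ¬(q ∨ (r → ¬s))): α-rule — add (((¬p ∧ (r ↔ s)) ∨ ¬q) ∨ ((¬p ∨ (q ∨ q)) ∨ (¬r ↔ p))), ¬(q ∨ (r → ¬s)).
¬(q ∨ (r → ¬s)): α-rule — add ¬q, ¬(r → ¬s).
¬(r → ¬s): α-rule — add r, ¬¬s.
(((¬p ∧ (r ↔ s)) ∨ ¬q) ∨ ((¬p ∨ (q ∨ q)) ∨ (¬r ↔ p))): β-rule — branch into ((¬p ∧ (r ↔ s)) ∨ ¬q)  //  ((¬p ∨ (q ∨ q)) ∨ (¬r ↔ p)).
  branch 1 (add ((¬p ∧ (r ↔ s)) ∨ ¬q)):
    ((¬p ∧ (r ↔ s)) ∨ ¬q): β-rule — branch into (¬p ∧ (r ↔ s))  //  ¬q.
      branch 1.1 (add (¬p ∧ (r ↔ s))):
        (¬p ∧ (r ↔ s)): α-rule — add ¬p, (r ↔ s).
        (r ↔ s): β-rule — branch into r, s  //  ¬r, ¬s.
          branch 1.1.1 (add r, s):
            ○ open, literals {p=false, q=false, r=true, s=true}.
          branch 1.1.2 (add ¬r, ¬s):
            × closes — contains both r and ¬r.
      branch 1.2 (add ¬q):
        ○ open, literals {q=false, r=true, s=true}.
  branch 2 (add ((¬p ∨ (q ∨ q)) ∨ (¬r ↔ p))):
    ((¬p ∨ (q ∨ q)) ∨ (¬r ↔ p)): β-rule — branch into (¬p ∨ (q ∨ q))  //  (¬r ↔ p).
      branch 2.1 (add (¬p ∨ (q ∨ q))):
        (¬p ∨ (q ∨ q)): β-rule — branch into ¬p  //  (q ∨ q).
          branch 2.1.1 (add ¬p):
            ○ open, literals {p=false, q=false, r=true, s=true}.
          branch 2.1.2 (add (q ∨ q)):
            (q ∨ q): β-rule — branch into q  //  q.
              branch 2.1.2.1 (add q):
                × closes — contains both q and ¬q.
              branch 2.1.2.2 (add q):
                × closes — contains both q and ¬q.
      branch 2.2 (add (¬r ↔ p)):
        (¬r ↔ p): β-rule — branch into ¬r, p  //  ¬¬r, ¬p.
          branch 2.2.1 (add ¬r, p):
            × closes — contains both r and ¬r.
          branch 2.2.2 (add ¬¬r, ¬p):
            ○ open, literals {p=false, q=false, r=true, s=true}.
4 branches closed, 4 open.
Each open branch fixes some atoms; the unmentioned ones are free. Counting distinct full assignments: branch {p=false, q=false, r=true, s=true} (none free) contributes 1 new; branch {q=false, r=true, s=true} (p) contributes 1 new; branch {p=false, q=false, r=true, s=true} (none free) contributes 0 new; branch {p=false, q=false, r=true, s=true} (none free) contributes 0 new. Total: 2.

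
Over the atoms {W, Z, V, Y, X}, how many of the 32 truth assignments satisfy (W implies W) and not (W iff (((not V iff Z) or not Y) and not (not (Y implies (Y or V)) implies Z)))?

16

Initial set: {((W implies W) and not (W iff (((not V iff Z) or not Y) and not (not (Y implies (Y or V)) implies Z))))}.
((W implies W) and not (W iff (((not V iff Z) or not Y) and not (not (Y implies (Y or V)) implies Z)))): α-rule — add (W implies W), not (W iff (((not V iff Z) or not Y) and not (not (Y implies (Y or V)) implies Z))).
(W implies W): β-rule — branch into not W  //  W.
  branch 1 (add not W):
    not (W iff (((not V iff Z) or not Y) and not (not (Y implies (Y or V)) implies Z))): β-rule — branch into W, not (((not V iff Z) or not Y) and not (not (Y implies (Y or V)) implies Z))  //  not W, (((not V iff Z) or not Y) and not (not (Y implies (Y or V)) implies Z)).
      branch 1.1 (add W, not (((not V iff Z) or not Y) and not (not (Y implies (Y or V)) implies Z))):
        × closes — contains both W and not W.
      branch 1.2 (add not W, (((not V iff Z) or not Y) and not (not (Y implies (Y or V)) implies Z))):
        (((not V iff Z) or not Y) and not (not (Y implies (Y or V)) implies Z)): α-rule — add ((not V iff Z) or not Y), not (not (Y implies (Y or V)) implies Z).
        not (not (Y implies (Y or V)) implies Z): α-rule — add not (Y implies (Y or V)), not Z.
        not (Y implies (Y or V)): α-rule — add Y, not (Y or V).
        not (Y or V): α-rule — add not Y, not V.
        × closes — contains both Y and not Y.
  branch 2 (add W):
    not (W iff (((not V iff Z) or not Y) and not (not (Y implies (Y or V)) implies Z))): β-rule — branch into W, not (((not V iff Z) or not Y) and not (not (Y implies (Y or V)) implies Z))  //  not W, (((not V iff Z) or not Y) and not (not (Y implies (Y or V)) implies Z)).
      branch 2.1 (add W, not (((not V iff Z) or not Y) and not (not (Y implies (Y or V)) implies Z))):
        not (((not V iff Z) or not Y) and not (not (Y implies (Y or V)) implies Z)): β-rule — branch into not ((not V iff Z) or not Y)  //  not not (not (Y implies (Y or V)) implies Z).
          branch 2.1.1 (add not ((not V iff Z) or not Y)):
            not ((not V iff Z) or not Y): α-rule — add not (not V iff Z), not not Y.
            not (not V iff Z): β-rule — branch into not V, not Z  //  not not V, Z.
              branch 2.1.1.1 (add not V, not Z):
                ○ open, literals {V=false, W=true, Y=true, Z=false}.
              branch 2.1.1.2 (add not not V, Z):
                ○ open, literals {V=true, W=true, Y=true, Z=true}.
          branch 2.1.2 (add not not (not (Y implies (Y or V)) implies Z)):
            not not (not (Y implies (Y or V)) implies Z): β-rule — branch into not not (Y implies (Y or V))  //  Z.
              branch 2.1.2.1 (add not not (Y implies (Y or V))):
                not not (Y implies (Y or V)): β-rule — branch into not Y  //  (Y or V).
                  branch 2.1.2.1.1 (add not Y):
                    ○ open, literals {W=true, Y=false}.
                  branch 2.1.2.1.2 (add (Y or V)):
                    (Y or V): β-rule — branch into Y  //  V.
                      branch 2.1.2.1.2.1 (add Y):
                        ○ open, literals {W=true, Y=true}.
                      branch 2.1.2.1.2.2 (add V):
                        ○ open, literals {V=true, W=true}.
              branch 2.1.2.2 (add Z):
                ○ open, literals {W=true, Z=true}.
      branch 2.2 (add not W, (((not V iff Z) or not Y) and not (not (Y implies (Y or V)) implies Z))):
        × closes — contains both W and not W.
3 branches closed, 6 open.
Each open branch fixes some atoms; the unmentioned ones are free. Counting distinct full assignments: branch {V=false, W=true, Y=true, Z=false} (X) contributes 2 new; branch {V=true, W=true, Y=true, Z=true} (X) contributes 2 new; branch {W=true, Y=false} (Z, V, X) contributes 8 new; branch {W=true, Y=true} (Z, V, X) contributes 4 new; branch {V=true, W=true} (Z, Y, X) contributes 0 new; branch {W=true, Z=true} (V, Y, X) contributes 0 new. Total: 16.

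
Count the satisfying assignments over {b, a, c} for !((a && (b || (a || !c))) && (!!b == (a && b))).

Initial set: {!((a && (b || (a || !c))) && (!!b == (a && b)))}.
!((a && (b || (a || !c))) && (!!b == (a && b))): β-rule — branch into !(a && (b || (a || !c)))  //  !(!!b == (a && b)).
  branch 1 (add !(a && (b || (a || !c)))):
    !(a && (b || (a || !c))): β-rule — branch into !a  //  !(b || (a || !c)).
      branch 1.1 (add !a):
        ○ open, literals {a=F}.
      branch 1.2 (add !(b || (a || !c))):
        !(b || (a || !c)): α-rule — add !b, !(a || !c).
        !(a || !c): α-rule — add !a, !!c.
        ○ open, literals {a=F, b=F, c=T}.
  branch 2 (add !(!!b == (a && b))):
    !(!!b == (a && b)): β-rule — branch into !!b, !(a && b)  //  !!!b, (a && b).
      branch 2.1 (add !!b, !(a && b)):
        !!b: drop double negation, giving b.
        !(a && b): β-rule — branch into !a  //  !b.
          branch 2.1.1 (add !a):
            ○ open, literals {a=F, b=T}.
          branch 2.1.2 (add !b):
            × closes — contains both b and !b.
      branch 2.2 (add !!!b, (a && b)):
        !!!b: drop double negation, giving !b.
        (a && b): α-rule — add a, b.
        × closes — contains both b and !b.
2 branches closed, 3 open.
Each open branch fixes some atoms; the unmentioned ones are free. Counting distinct full assignments: branch {a=F} (b, c) contributes 4 new; branch {a=F, b=F, c=T} (none free) contributes 0 new; branch {a=F, b=T} (c) contributes 0 new. Total: 4.

4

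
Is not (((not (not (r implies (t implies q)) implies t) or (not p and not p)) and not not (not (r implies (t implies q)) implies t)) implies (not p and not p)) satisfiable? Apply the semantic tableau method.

Initial set: {not (((not (not (r implies (t implies q)) implies t) or (not p and not p)) and not not (not (r implies (t implies q)) implies t)) implies (not p and not p))}.
not (((not (not (r implies (t implies q)) implies t) or (not p and not p)) and not not (not (r implies (t implies q)) implies t)) implies (not p and not p)): α-rule — add ((not (not (r implies (t implies q)) implies t) or (not p and not p)) and not not (not (r implies (t implies q)) implies t)), not (not p and not p).
((not (not (r implies (t implies q)) implies t) or (not p and not p)) and not not (not (r implies (t implies q)) implies t)): α-rule — add (not (not (r implies (t implies q)) implies t) or (not p and not p)), not not (not (r implies (t implies q)) implies t).
not not (not (r implies (t implies q)) implies t): drop double negation, giving (not (r implies (t implies q)) implies t).
not (not p and not p): β-rule — branch into not not p  //  not not p.
  branch 1 (add not not p):
    (not (not (r implies (t implies q)) implies t) or (not p and not p)): β-rule — branch into not (not (r implies (t implies q)) implies t)  //  (not p and not p).
      branch 1.1 (add not (not (r implies (t implies q)) implies t)):
        not (not (r implies (t implies q)) implies t): α-rule — add not (r implies (t implies q)), not t.
        not (r implies (t implies q)): α-rule — add r, not (t implies q).
        not (t implies q): α-rule — add t, not q.
        × closes — contains both t and not t.
      branch 1.2 (add (not p and not p)):
        (not p and not p): α-rule — add not p, not p.
        × closes — contains both p and not p.
  branch 2 (add not not p):
    (not (not (r implies (t implies q)) implies t) or (not p and not p)): β-rule — branch into not (not (r implies (t implies q)) implies t)  //  (not p and not p).
      branch 2.1 (add not (not (r implies (t implies q)) implies t)):
        not (not (r implies (t implies q)) implies t): α-rule — add not (r implies (t implies q)), not t.
        not (r implies (t implies q)): α-rule — add r, not (t implies q).
        not (t implies q): α-rule — add t, not q.
        × closes — contains both t and not t.
      branch 2.2 (add (not p and not p)):
        (not p and not p): α-rule — add not p, not p.
        × closes — contains both p and not p.
All 4 branches close.
Every branch closed; the formula is unsatisfiable.

Unsatisfiable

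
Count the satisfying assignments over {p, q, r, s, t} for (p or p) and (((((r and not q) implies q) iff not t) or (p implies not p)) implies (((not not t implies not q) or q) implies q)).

Initial set: {((p or p) and (((((r and not q) implies q) iff not t) or (p implies not p)) implies (((not not t implies not q) or q) implies q)))}.
((p or p) and (((((r and not q) implies q) iff not t) or (p implies not p)) implies (((not not t implies not q) or q) implies q))): α-rule — add (p or p), (((((r and not q) implies q) iff not t) or (p implies not p)) implies (((not not t implies not q) or q) implies q)).
(p or p): β-rule — branch into p  //  p.
  branch 1 (add p):
    (((((r and not q) implies q) iff not t) or (p implies not p)) implies (((not not t implies not q) or q) implies q)): β-rule — branch into not ((((r and not q) implies q) iff not t) or (p implies not p))  //  (((not not t implies not q) or q) implies q).
      branch 1.1 (add not ((((r and not q) implies q) iff not t) or (p implies not p))):
        not ((((r and not q) implies q) iff not t) or (p implies not p)): α-rule — add not (((r and not q) implies q) iff not t), not (p implies not p).
        not (p implies not p): α-rule — add p, not not p.
        not (((r and not q) implies q) iff not t): β-rule — branch into ((r and not q) implies q), not not t  //  not ((r and not q) implies q), not t.
          branch 1.1.1 (add ((r and not q) implies q), not not t):
            ((r and not q) implies q): β-rule — branch into not (r and not q)  //  q.
              branch 1.1.1.1 (add not (r and not q)):
                not (r and not q): β-rule — branch into not r  //  not not q.
                  branch 1.1.1.1.1 (add not r):
                    ○ open, literals {p=T, r=F, t=T}.
                  branch 1.1.1.1.2 (add not not q):
                    ○ open, literals {p=T, q=T, t=T}.
              branch 1.1.1.2 (add q):
                ○ open, literals {p=T, q=T, t=T}.
          branch 1.1.2 (add not ((r and not q) implies q), not t):
            not ((r and not q) implies q): α-rule — add (r and not q), not q.
            (r and not q): α-rule — add r, not q.
            ○ open, literals {p=T, q=F, r=T, t=F}.
      branch 1.2 (add (((not not t implies not q) or q) implies q)):
        (((not not t implies not q) or q) implies q): β-rule — branch into not ((not not t implies not q) or q)  //  q.
          branch 1.2.1 (add not ((not not t implies not q) or q)):
            not ((not not t implies not q) or q): α-rule — add not (not not t implies not q), not q.
            not (not not t implies not q): α-rule — add not not t, not not q.
            × closes — contains both q and not q.
          branch 1.2.2 (add q):
            ○ open, literals {p=T, q=T}.
  branch 2 (add p):
    (((((r and not q) implies q) iff not t) or (p implies not p)) implies (((not not t implies not q) or q) implies q)): β-rule — branch into not ((((r and not q) implies q) iff not t) or (p implies not p))  //  (((not not t implies not q) or q) implies q).
      branch 2.1 (add not ((((r and not q) implies q) iff not t) or (p implies not p))):
        not ((((r and not q) implies q) iff not t) or (p implies not p)): α-rule — add not (((r and not q) implies q) iff not t), not (p implies not p).
        not (p implies not p): α-rule — add p, not not p.
        not (((r and not q) implies q) iff not t): β-rule — branch into ((r and not q) implies q), not not t  //  not ((r and not q) implies q), not t.
          branch 2.1.1 (add ((r and not q) implies q), not not t):
            ((r and not q) implies q): β-rule — branch into not (r and not q)  //  q.
              branch 2.1.1.1 (add not (r and not q)):
                not (r and not q): β-rule — branch into not r  //  not not q.
                  branch 2.1.1.1.1 (add not r):
                    ○ open, literals {p=T, r=F, t=T}.
                  branch 2.1.1.1.2 (add not not q):
                    ○ open, literals {p=T, q=T, t=T}.
              branch 2.1.1.2 (add q):
                ○ open, literals {p=T, q=T, t=T}.
          branch 2.1.2 (add not ((r and not q) implies q), not t):
            not ((r and not q) implies q): α-rule — add (r and not q), not q.
            (r and not q): α-rule — add r, not q.
            ○ open, literals {p=T, q=F, r=T, t=F}.
      branch 2.2 (add (((not not t implies not q) or q) implies q)):
        (((not not t implies not q) or q) implies q): β-rule — branch into not ((not not t implies not q) or q)  //  q.
          branch 2.2.1 (add not ((not not t implies not q) or q)):
            not ((not not t implies not q) or q): α-rule — add not (not not t implies not q), not q.
            not (not not t implies not q): α-rule — add not not t, not not q.
            × closes — contains both q and not q.
          branch 2.2.2 (add q):
            ○ open, literals {p=T, q=T}.
2 branches closed, 10 open.
Each open branch fixes some atoms; the unmentioned ones are free. Counting distinct full assignments: branch {p=T, r=F, t=T} (q, s) contributes 4 new; branch {p=T, q=T, t=T} (r, s) contributes 2 new; branch {p=T, q=T, t=T} (r, s) contributes 0 new; branch {p=T, q=F, r=T, t=F} (s) contributes 2 new; branch {p=T, q=T} (r, s, t) contributes 4 new; branch {p=T, r=F, t=T} (q, s) contributes 0 new; branch {p=T, q=T, t=T} (r, s) contributes 0 new; branch {p=T, q=T, t=T} (r, s) contributes 0 new; branch {p=T, q=F, r=T, t=F} (s) contributes 0 new; branch {p=T, q=T} (r, s, t) contributes 0 new. Total: 12.

12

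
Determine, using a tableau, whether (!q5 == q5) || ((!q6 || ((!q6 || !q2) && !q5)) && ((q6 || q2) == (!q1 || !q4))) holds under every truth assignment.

Assume the negation and expand:
Initial set: {F ((!q5 == q5) || ((!q6 || ((!q6 || !q2) && !q5)) && ((q6 || q2) == (!q1 || !q4))))}.
F ((!q5 == q5) || ((!q6 || ((!q6 || !q2) && !q5)) && ((q6 || q2) == (!q1 || !q4)))): α-rule — add F (!q5 == q5), F ((!q6 || ((!q6 || !q2) && !q5)) && ((q6 || q2) == (!q1 || !q4))).
F (!q5 == q5): β-rule — branch into T !q5, F q5  //  F !q5, T q5.
  branch 1 (add T !q5, F q5):
    F ((!q6 || ((!q6 || !q2) && !q5)) && ((q6 || q2) == (!q1 || !q4))): β-rule — branch into F (!q6 || ((!q6 || !q2) && !q5))  //  F ((q6 || q2) == (!q1 || !q4)).
      branch 1.1 (add F (!q6 || ((!q6 || !q2) && !q5))):
        F (!q6 || ((!q6 || !q2) && !q5)): α-rule — add F !q6, F ((!q6 || !q2) && !q5).
        F ((!q6 || !q2) && !q5): β-rule — branch into F (!q6 || !q2)  //  F !q5.
          branch 1.1.1 (add F (!q6 || !q2)):
            F (!q6 || !q2): α-rule — add F !q6, F !q2.
            ○ open, literals {q2=T, q5=F, q6=T}.
          branch 1.1.2 (add F !q5):
            × closes — contains both q5 and !q5.
      branch 1.2 (add F ((q6 || q2) == (!q1 || !q4))):
        F ((q6 || q2) == (!q1 || !q4)): β-rule — branch into T (q6 || q2), F (!q1 || !q4)  //  F (q6 || q2), T (!q1 || !q4).
          branch 1.2.1 (add T (q6 || q2), F (!q1 || !q4)):
            F (!q1 || !q4): α-rule — add F !q1, F !q4.
            T (q6 || q2): β-rule — branch into T q6  //  T q2.
              branch 1.2.1.1 (add T q6):
                ○ open, literals {q1=T, q4=T, q5=F, q6=T}.
              branch 1.2.1.2 (add T q2):
                ○ open, literals {q1=T, q2=T, q4=T, q5=F}.
          branch 1.2.2 (add F (q6 || q2), T (!q1 || !q4)):
            F (q6 || q2): α-rule — add F q6, F q2.
            T (!q1 || !q4): β-rule — branch into T !q1  //  T !q4.
              branch 1.2.2.1 (add T !q1):
                ○ open, literals {q1=F, q2=F, q5=F, q6=F}.
              branch 1.2.2.2 (add T !q4):
                ○ open, literals {q2=F, q4=F, q5=F, q6=F}.
  branch 2 (add F !q5, T q5):
    F ((!q6 || ((!q6 || !q2) && !q5)) && ((q6 || q2) == (!q1 || !q4))): β-rule — branch into F (!q6 || ((!q6 || !q2) && !q5))  //  F ((q6 || q2) == (!q1 || !q4)).
      branch 2.1 (add F (!q6 || ((!q6 || !q2) && !q5))):
        F (!q6 || ((!q6 || !q2) && !q5)): α-rule — add F !q6, F ((!q6 || !q2) && !q5).
        F ((!q6 || !q2) && !q5): β-rule — branch into F (!q6 || !q2)  //  F !q5.
          branch 2.1.1 (add F (!q6 || !q2)):
            F (!q6 || !q2): α-rule — add F !q6, F !q2.
            ○ open, literals {q2=T, q5=T, q6=T}.
          branch 2.1.2 (add F !q5):
            ○ open, literals {q5=T, q6=T}.
      branch 2.2 (add F ((q6 || q2) == (!q1 || !q4))):
        F ((q6 || q2) == (!q1 || !q4)): β-rule — branch into T (q6 || q2), F (!q1 || !q4)  //  F (q6 || q2), T (!q1 || !q4).
          branch 2.2.1 (add T (q6 || q2), F (!q1 || !q4)):
            F (!q1 || !q4): α-rule — add F !q1, F !q4.
            T (q6 || q2): β-rule — branch into T q6  //  T q2.
              branch 2.2.1.1 (add T q6):
                ○ open, literals {q1=T, q4=T, q5=T, q6=T}.
              branch 2.2.1.2 (add T q2):
                ○ open, literals {q1=T, q2=T, q4=T, q5=T}.
          branch 2.2.2 (add F (q6 || q2), T (!q1 || !q4)):
            F (q6 || q2): α-rule — add F q6, F q2.
            T (!q1 || !q4): β-rule — branch into T !q1  //  T !q4.
              branch 2.2.2.1 (add T !q1):
                ○ open, literals {q1=F, q2=F, q5=T, q6=F}.
              branch 2.2.2.2 (add T !q4):
                ○ open, literals {q2=F, q4=F, q5=T, q6=F}.
1 branch closed, 11 open.
An open branch gives a countermodel: q2=T, q5=F, q6=T (unmentioned atoms arbitrary); under it the original formula is false.

Not valid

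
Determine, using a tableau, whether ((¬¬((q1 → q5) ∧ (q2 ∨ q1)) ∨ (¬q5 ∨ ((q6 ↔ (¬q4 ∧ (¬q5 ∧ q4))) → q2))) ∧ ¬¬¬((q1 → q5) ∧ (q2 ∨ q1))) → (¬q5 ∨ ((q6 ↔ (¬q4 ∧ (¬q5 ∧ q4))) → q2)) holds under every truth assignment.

Assume the negation and expand:
Initial set: {¬(((¬¬((q1 → q5) ∧ (q2 ∨ q1)) ∨ (¬q5 ∨ ((q6 ↔ (¬q4 ∧ (¬q5 ∧ q4))) → q2))) ∧ ¬¬¬((q1 → q5) ∧ (q2 ∨ q1))) → (¬q5 ∨ ((q6 ↔ (¬q4 ∧ (¬q5 ∧ q4))) → q2)))}.
¬(((¬¬((q1 → q5) ∧ (q2 ∨ q1)) ∨ (¬q5 ∨ ((q6 ↔ (¬q4 ∧ (¬q5 ∧ q4))) → q2))) ∧ ¬¬¬((q1 → q5) ∧ (q2 ∨ q1))) → (¬q5 ∨ ((q6 ↔ (¬q4 ∧ (¬q5 ∧ q4))) → q2))): α-rule — add ((¬¬((q1 → q5) ∧ (q2 ∨ q1)) ∨ (¬q5 ∨ ((q6 ↔ (¬q4 ∧ (¬q5 ∧ q4))) → q2))) ∧ ¬¬¬((q1 → q5) ∧ (q2 ∨ q1))), ¬(¬q5 ∨ ((q6 ↔ (¬q4 ∧ (¬q5 ∧ q4))) → q2)).
((¬¬((q1 → q5) ∧ (q2 ∨ q1)) ∨ (¬q5 ∨ ((q6 ↔ (¬q4 ∧ (¬q5 ∧ q4))) → q2))) ∧ ¬¬¬((q1 → q5) ∧ (q2 ∨ q1))): α-rule — add (¬¬((q1 → q5) ∧ (q2 ∨ q1)) ∨ (¬q5 ∨ ((q6 ↔ (¬q4 ∧ (¬q5 ∧ q4))) → q2))), ¬¬¬((q1 → q5) ∧ (q2 ∨ q1)).
¬(¬q5 ∨ ((q6 ↔ (¬q4 ∧ (¬q5 ∧ q4))) → q2)): α-rule — add ¬¬q5, ¬((q6 ↔ (¬q4 ∧ (¬q5 ∧ q4))) → q2).
¬¬¬((q1 → q5) ∧ (q2 ∨ q1)): drop double negation, giving ¬((q1 → q5) ∧ (q2 ∨ q1)).
¬((q6 ↔ (¬q4 ∧ (¬q5 ∧ q4))) → q2): α-rule — add (q6 ↔ (¬q4 ∧ (¬q5 ∧ q4))), ¬q2.
(¬¬((q1 → q5) ∧ (q2 ∨ q1)) ∨ (¬q5 ∨ ((q6 ↔ (¬q4 ∧ (¬q5 ∧ q4))) → q2))): β-rule — branch into ¬¬((q1 → q5) ∧ (q2 ∨ q1))  //  (¬q5 ∨ ((q6 ↔ (¬q4 ∧ (¬q5 ∧ q4))) → q2)).
  branch 1 (add ¬¬((q1 → q5) ∧ (q2 ∨ q1))):
    ¬¬((q1 → q5) ∧ (q2 ∨ q1)): drop double negation, giving ((q1 → q5) ∧ (q2 ∨ q1)).
    ((q1 → q5) ∧ (q2 ∨ q1)): α-rule — add (q1 → q5), (q2 ∨ q1).
    ¬((q1 → q5) ∧ (q2 ∨ q1)): β-rule — branch into ¬(q1 → q5)  //  ¬(q2 ∨ q1).
      branch 1.1 (add ¬(q1 → q5)):
        ¬(q1 → q5): α-rule — add q1, ¬q5.
        × closes — contains both q5 and ¬q5.
      branch 1.2 (add ¬(q2 ∨ q1)):
        ¬(q2 ∨ q1): α-rule — add ¬q2, ¬q1.
        (q6 ↔ (¬q4 ∧ (¬q5 ∧ q4))): β-rule — branch into q6, (¬q4 ∧ (¬q5 ∧ q4))  //  ¬q6, ¬(¬q4 ∧ (¬q5 ∧ q4)).
          branch 1.2.1 (add q6, (¬q4 ∧ (¬q5 ∧ q4))):
            (¬q4 ∧ (¬q5 ∧ q4)): α-rule — add ¬q4, (¬q5 ∧ q4).
            (¬q5 ∧ q4): α-rule — add ¬q5, q4.
            × closes — contains both q5 and ¬q5.
          branch 1.2.2 (add ¬q6, ¬(¬q4 ∧ (¬q5 ∧ q4))):
            (q1 → q5): β-rule — branch into ¬q1  //  q5.
              branch 1.2.2.1 (add ¬q1):
                (q2 ∨ q1): β-rule — branch into q2  //  q1.
                  branch 1.2.2.1.1 (add q2):
                    × closes — contains both q2 and ¬q2.
                  branch 1.2.2.1.2 (add q1):
                    × closes — contains both q1 and ¬q1.
              branch 1.2.2.2 (add q5):
                (q2 ∨ q1): β-rule — branch into q2  //  q1.
                  branch 1.2.2.2.1 (add q2):
                    × closes — contains both q2 and ¬q2.
                  branch 1.2.2.2.2 (add q1):
                    × closes — contains both q1 and ¬q1.
  branch 2 (add (¬q5 ∨ ((q6 ↔ (¬q4 ∧ (¬q5 ∧ q4))) → q2))):
    ¬((q1 → q5) ∧ (q2 ∨ q1)): β-rule — branch into ¬(q1 → q5)  //  ¬(q2 ∨ q1).
      branch 2.1 (add ¬(q1 → q5)):
        ¬(q1 → q5): α-rule — add q1, ¬q5.
        × closes — contains both q5 and ¬q5.
      branch 2.2 (add ¬(q2 ∨ q1)):
        ¬(q2 ∨ q1): α-rule — add ¬q2, ¬q1.
        (q6 ↔ (¬q4 ∧ (¬q5 ∧ q4))): β-rule — branch into q6, (¬q4 ∧ (¬q5 ∧ q4))  //  ¬q6, ¬(¬q4 ∧ (¬q5 ∧ q4)).
          branch 2.2.1 (add q6, (¬q4 ∧ (¬q5 ∧ q4))):
            (¬q4 ∧ (¬q5 ∧ q4)): α-rule — add ¬q4, (¬q5 ∧ q4).
            (¬q5 ∧ q4): α-rule — add ¬q5, q4.
            × closes — contains both q5 and ¬q5.
          branch 2.2.2 (add ¬q6, ¬(¬q4 ∧ (¬q5 ∧ q4))):
            (¬q5 ∨ ((q6 ↔ (¬q4 ∧ (¬q5 ∧ q4))) → q2)): β-rule — branch into ¬q5  //  ((q6 ↔ (¬q4 ∧ (¬q5 ∧ q4))) → q2).
              branch 2.2.2.1 (add ¬q5):
                × closes — contains both q5 and ¬q5.
              branch 2.2.2.2 (add ((q6 ↔ (¬q4 ∧ (¬q5 ∧ q4))) → q2)):
                ¬(¬q4 ∧ (¬q5 ∧ q4)): β-rule — branch into ¬¬q4  //  ¬(¬q5 ∧ q4).
                  branch 2.2.2.2.1 (add ¬¬q4):
                    ((q6 ↔ (¬q4 ∧ (¬q5 ∧ q4))) → q2): β-rule — branch into ¬(q6 ↔ (¬q4 ∧ (¬q5 ∧ q4)))  //  q2.
                      branch 2.2.2.2.1.1 (add ¬(q6 ↔ (¬q4 ∧ (¬q5 ∧ q4)))):
                        ¬(q6 ↔ (¬q4 ∧ (¬q5 ∧ q4))): β-rule — branch into q6, ¬(¬q4 ∧ (¬q5 ∧ q4))  //  ¬q6, (¬q4 ∧ (¬q5 ∧ q4)).
                          branch 2.2.2.2.1.1.1 (add q6, ¬(¬q4 ∧ (¬q5 ∧ q4))):
                            × closes — contains both q6 and ¬q6.
                          branch 2.2.2.2.1.1.2 (add ¬q6, (¬q4 ∧ (¬q5 ∧ q4))):
                            (¬q4 ∧ (¬q5 ∧ q4)): α-rule — add ¬q4, (¬q5 ∧ q4).
                            × closes — contains both q4 and ¬q4.
                      branch 2.2.2.2.1.2 (add q2):
                        × closes — contains both q2 and ¬q2.
                  branch 2.2.2.2.2 (add ¬(¬q5 ∧ q4)):
                    ((q6 ↔ (¬q4 ∧ (¬q5 ∧ q4))) → q2): β-rule — branch into ¬(q6 ↔ (¬q4 ∧ (¬q5 ∧ q4)))  //  q2.
                      branch 2.2.2.2.2.1 (add ¬(q6 ↔ (¬q4 ∧ (¬q5 ∧ q4)))):
                        ¬(¬q5 ∧ q4): β-rule — branch into ¬¬q5  //  ¬q4.
                          branch 2.2.2.2.2.1.1 (add ¬¬q5):
                            ¬(q6 ↔ (¬q4 ∧ (¬q5 ∧ q4))): β-rule — branch into q6, ¬(¬q4 ∧ (¬q5 ∧ q4))  //  ¬q6, (¬q4 ∧ (¬q5 ∧ q4)).
                              branch 2.2.2.2.2.1.1.1 (add q6, ¬(¬q4 ∧ (¬q5 ∧ q4))):
                                × closes — contains both q6 and ¬q6.
                              branch 2.2.2.2.2.1.1.2 (add ¬q6, (¬q4 ∧ (¬q5 ∧ q4))):
                                (¬q4 ∧ (¬q5 ∧ q4)): α-rule — add ¬q4, (¬q5 ∧ q4).
                                (¬q5 ∧ q4): α-rule — add ¬q5, q4.
                                × closes — contains both q5 and ¬q5.
                          branch 2.2.2.2.2.1.2 (add ¬q4):
                            ¬(q6 ↔ (¬q4 ∧ (¬q5 ∧ q4))): β-rule — branch into q6, ¬(¬q4 ∧ (¬q5 ∧ q4))  //  ¬q6, (¬q4 ∧ (¬q5 ∧ q4)).
                              branch 2.2.2.2.2.1.2.1 (add q6, ¬(¬q4 ∧ (¬q5 ∧ q4))):
                                × closes — contains both q6 and ¬q6.
                              branch 2.2.2.2.2.1.2.2 (add ¬q6, (¬q4 ∧ (¬q5 ∧ q4))):
                                (¬q4 ∧ (¬q5 ∧ q4)): α-rule — add ¬q4, (¬q5 ∧ q4).
                                (¬q5 ∧ q4): α-rule — add ¬q5, q4.
                                × closes — contains both q5 and ¬q5.
                      branch 2.2.2.2.2.2 (add q2):
                        × closes — contains both q2 and ¬q2.
All 17 branches close.
Every branch closed, so the negation is unsatisfiable and the formula is valid.

Valid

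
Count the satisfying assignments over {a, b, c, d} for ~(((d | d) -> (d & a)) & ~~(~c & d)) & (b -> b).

14

Initial set: {(~(((d | d) -> (d & a)) & ~~(~c & d)) & (b -> b))}.
(~(((d | d) -> (d & a)) & ~~(~c & d)) & (b -> b)): α-rule — add ~(((d | d) -> (d & a)) & ~~(~c & d)), (b -> b).
~(((d | d) -> (d & a)) & ~~(~c & d)): β-rule — branch into ~((d | d) -> (d & a))  //  ~~~(~c & d).
  branch 1 (add ~((d | d) -> (d & a))):
    ~((d | d) -> (d & a)): α-rule — add (d | d), ~(d & a).
    (b -> b): β-rule — branch into ~b  //  b.
      branch 1.1 (add ~b):
        (d | d): β-rule — branch into d  //  d.
          branch 1.1.1 (add d):
            ~(d & a): β-rule — branch into ~d  //  ~a.
              branch 1.1.1.1 (add ~d):
                × closes — contains both d and ~d.
              branch 1.1.1.2 (add ~a):
                ○ open, literals {a=0, b=0, d=1}.
          branch 1.1.2 (add d):
            ~(d & a): β-rule — branch into ~d  //  ~a.
              branch 1.1.2.1 (add ~d):
                × closes — contains both d and ~d.
              branch 1.1.2.2 (add ~a):
                ○ open, literals {a=0, b=0, d=1}.
      branch 1.2 (add b):
        (d | d): β-rule — branch into d  //  d.
          branch 1.2.1 (add d):
            ~(d & a): β-rule — branch into ~d  //  ~a.
              branch 1.2.1.1 (add ~d):
                × closes — contains both d and ~d.
              branch 1.2.1.2 (add ~a):
                ○ open, literals {a=0, b=1, d=1}.
          branch 1.2.2 (add d):
            ~(d & a): β-rule — branch into ~d  //  ~a.
              branch 1.2.2.1 (add ~d):
                × closes — contains both d and ~d.
              branch 1.2.2.2 (add ~a):
                ○ open, literals {a=0, b=1, d=1}.
  branch 2 (add ~~~(~c & d)):
    ~~~(~c & d): drop double negation, giving ~(~c & d).
    (b -> b): β-rule — branch into ~b  //  b.
      branch 2.1 (add ~b):
        ~(~c & d): β-rule — branch into ~~c  //  ~d.
          branch 2.1.1 (add ~~c):
            ○ open, literals {b=0, c=1}.
          branch 2.1.2 (add ~d):
            ○ open, literals {b=0, d=0}.
      branch 2.2 (add b):
        ~(~c & d): β-rule — branch into ~~c  //  ~d.
          branch 2.2.1 (add ~~c):
            ○ open, literals {b=1, c=1}.
          branch 2.2.2 (add ~d):
            ○ open, literals {b=1, d=0}.
4 branches closed, 8 open.
Each open branch fixes some atoms; the unmentioned ones are free. Counting distinct full assignments: branch {a=0, b=0, d=1} (c) contributes 2 new; branch {a=0, b=0, d=1} (c) contributes 0 new; branch {a=0, b=1, d=1} (c) contributes 2 new; branch {a=0, b=1, d=1} (c) contributes 0 new; branch {b=0, c=1} (a, d) contributes 3 new; branch {b=0, d=0} (a, c) contributes 2 new; branch {b=1, c=1} (a, d) contributes 3 new; branch {b=1, d=0} (a, c) contributes 2 new. Total: 14.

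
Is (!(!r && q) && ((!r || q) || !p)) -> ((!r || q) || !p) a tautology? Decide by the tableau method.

Assume the negation and expand:
Initial set: {!((!(!r && q) && ((!r || q) || !p)) -> ((!r || q) || !p))}.
!((!(!r && q) && ((!r || q) || !p)) -> ((!r || q) || !p)): α-rule — add (!(!r && q) && ((!r || q) || !p)), !((!r || q) || !p).
(!(!r && q) && ((!r || q) || !p)): α-rule — add !(!r && q), ((!r || q) || !p).
!((!r || q) || !p): α-rule — add !(!r || q), !!p.
!(!r || q): α-rule — add !!r, !q.
!(!r && q): β-rule — branch into !!r  //  !q.
  branch 1 (add !!r):
    ((!r || q) || !p): β-rule — branch into (!r || q)  //  !p.
      branch 1.1 (add (!r || q)):
        (!r || q): β-rule — branch into !r  //  q.
          branch 1.1.1 (add !r):
            × closes — contains both r and !r.
          branch 1.1.2 (add q):
            × closes — contains both q and !q.
      branch 1.2 (add !p):
        × closes — contains both p and !p.
  branch 2 (add !q):
    ((!r || q) || !p): β-rule — branch into (!r || q)  //  !p.
      branch 2.1 (add (!r || q)):
        (!r || q): β-rule — branch into !r  //  q.
          branch 2.1.1 (add !r):
            × closes — contains both r and !r.
          branch 2.1.2 (add q):
            × closes — contains both q and !q.
      branch 2.2 (add !p):
        × closes — contains both p and !p.
All 6 branches close.
Every branch closed, so the negation is unsatisfiable and the formula is valid.

Valid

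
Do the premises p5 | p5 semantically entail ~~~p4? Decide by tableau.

Initial set: {(p5 | p5); ~~~~p4}.
~~~~p4: drop double negation, giving ~~p4.
(p5 | p5): β-rule — branch into p5  //  p5.
  branch 1 (add p5):
    ○ open, literals {p4=T, p5=T}.
  branch 2 (add p5):
    ○ open, literals {p4=T, p5=T}.
0 branches closed, 2 open.
An open branch gives a countermodel: p4=T, p5=T (unmentioned atoms arbitrary); the premises hold there but the conclusion fails.

No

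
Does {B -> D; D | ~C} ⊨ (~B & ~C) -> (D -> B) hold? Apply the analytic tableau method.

No

Initial set: {(B -> D); (D | ~C); ~((~B & ~C) -> (D -> B))}.
~((~B & ~C) -> (D -> B)): α-rule — add (~B & ~C), ~(D -> B).
(~B & ~C): α-rule — add ~B, ~C.
~(D -> B): α-rule — add D, ~B.
(B -> D): β-rule — branch into ~B  //  D.
  branch 1 (add ~B):
    (D | ~C): β-rule — branch into D  //  ~C.
      branch 1.1 (add D):
        ○ open, literals {B=false, C=false, D=true}.
      branch 1.2 (add ~C):
        ○ open, literals {B=false, C=false, D=true}.
  branch 2 (add D):
    (D | ~C): β-rule — branch into D  //  ~C.
      branch 2.1 (add D):
        ○ open, literals {B=false, C=false, D=true}.
      branch 2.2 (add ~C):
        ○ open, literals {B=false, C=false, D=true}.
0 branches closed, 4 open.
An open branch gives a countermodel: B=false, C=false, D=true (unmentioned atoms arbitrary); the premises hold there but the conclusion fails.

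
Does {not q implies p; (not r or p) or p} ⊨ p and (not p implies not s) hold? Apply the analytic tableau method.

Initial set: {(not q implies p); ((not r or p) or p); not (p and (not p implies not s))}.
(not q implies p): β-rule — branch into not not q  //  p.
  branch 1 (add not not q):
    ((not r or p) or p): β-rule — branch into (not r or p)  //  p.
      branch 1.1 (add (not r or p)):
        not (p and (not p implies not s)): β-rule — branch into not p  //  not (not p implies not s).
          branch 1.1.1 (add not p):
            (not r or p): β-rule — branch into not r  //  p.
              branch 1.1.1.1 (add not r):
                ○ open, literals {p=F, q=T, r=F}.
              branch 1.1.1.2 (add p):
                × closes — contains both p and not p.
          branch 1.1.2 (add not (not p implies not s)):
            not (not p implies not s): α-rule — add not p, not not s.
            (not r or p): β-rule — branch into not r  //  p.
              branch 1.1.2.1 (add not r):
                ○ open, literals {p=F, q=T, r=F, s=T}.
              branch 1.1.2.2 (add p):
                × closes — contains both p and not p.
      branch 1.2 (add p):
        not (p and (not p implies not s)): β-rule — branch into not p  //  not (not p implies not s).
          branch 1.2.1 (add not p):
            × closes — contains both p and not p.
          branch 1.2.2 (add not (not p implies not s)):
            not (not p implies not s): α-rule — add not p, not not s.
            × closes — contains both p and not p.
  branch 2 (add p):
    ((not r or p) or p): β-rule — branch into (not r or p)  //  p.
      branch 2.1 (add (not r or p)):
        not (p and (not p implies not s)): β-rule — branch into not p  //  not (not p implies not s).
          branch 2.1.1 (add not p):
            × closes — contains both p and not p.
          branch 2.1.2 (add not (not p implies not s)):
            not (not p implies not s): α-rule — add not p, not not s.
            × closes — contains both p and not p.
      branch 2.2 (add p):
        not (p and (not p implies not s)): β-rule — branch into not p  //  not (not p implies not s).
          branch 2.2.1 (add not p):
            × closes — contains both p and not p.
          branch 2.2.2 (add not (not p implies not s)):
            not (not p implies not s): α-rule — add not p, not not s.
            × closes — contains both p and not p.
8 branches closed, 2 open.
An open branch gives a countermodel: p=F, q=T, r=F (unmentioned atoms arbitrary); the premises hold there but the conclusion fails.

No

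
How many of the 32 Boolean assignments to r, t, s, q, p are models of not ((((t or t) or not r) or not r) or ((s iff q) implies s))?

2

Initial set: {not ((((t or t) or not r) or not r) or ((s iff q) implies s))}.
not ((((t or t) or not r) or not r) or ((s iff q) implies s)): α-rule — add not (((t or t) or not r) or not r), not ((s iff q) implies s).
not (((t or t) or not r) or not r): α-rule — add not ((t or t) or not r), not not r.
not ((s iff q) implies s): α-rule — add (s iff q), not s.
not ((t or t) or not r): α-rule — add not (t or t), not not r.
not (t or t): α-rule — add not t, not t.
(s iff q): β-rule — branch into s, q  //  not s, not q.
  branch 1 (add s, q):
    × closes — contains both s and not s.
  branch 2 (add not s, not q):
    ○ open, literals {q=false, r=true, s=false, t=false}.
1 branch closed, 1 open.
Each open branch fixes some atoms; the unmentioned ones are free. Counting distinct full assignments: branch {q=false, r=true, s=false, t=false} (p) contributes 2 new. Total: 2.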